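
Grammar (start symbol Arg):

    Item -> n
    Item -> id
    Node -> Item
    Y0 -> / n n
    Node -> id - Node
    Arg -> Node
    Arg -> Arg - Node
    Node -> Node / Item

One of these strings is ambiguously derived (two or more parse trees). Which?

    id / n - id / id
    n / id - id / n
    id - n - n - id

id - n - n - id

id / n - id / id: 1 tree
n / id - id / n: 1 tree
id - n - n - id: 2 trees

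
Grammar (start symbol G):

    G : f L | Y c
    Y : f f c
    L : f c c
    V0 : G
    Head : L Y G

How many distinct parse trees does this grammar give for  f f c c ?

Parse trees for f f c c:
  [G f [L f c c]]
  [G [Y f f c] c]

2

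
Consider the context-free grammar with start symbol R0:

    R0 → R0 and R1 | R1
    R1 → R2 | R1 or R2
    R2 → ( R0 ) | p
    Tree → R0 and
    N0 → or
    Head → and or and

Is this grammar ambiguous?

Unambiguous

(Tree, N0, Head are unreachable from R0, so their rules don't affect L(R0).) R0 → R0 and R1 | R1  ;  R1 → R1 or R2 | R2  — a left-associative chain with R2 at the bottom. Each string factors uniquely by precedence.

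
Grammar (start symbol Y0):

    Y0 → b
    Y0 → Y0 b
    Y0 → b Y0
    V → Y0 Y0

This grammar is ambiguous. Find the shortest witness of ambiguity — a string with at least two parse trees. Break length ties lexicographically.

length 1: no string has ≥2 trees
length 2: b b has 2 parse trees

Two derivations of b b:
  Y0 ⇒ Y0 b ⇒ b b
  Y0 ⇒ b Y0 ⇒ b b

b b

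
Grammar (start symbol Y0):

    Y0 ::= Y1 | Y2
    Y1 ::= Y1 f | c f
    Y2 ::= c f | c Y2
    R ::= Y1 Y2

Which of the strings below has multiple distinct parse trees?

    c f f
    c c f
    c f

c f f: 1 tree
c c f: 1 tree
c f: 2 trees

c f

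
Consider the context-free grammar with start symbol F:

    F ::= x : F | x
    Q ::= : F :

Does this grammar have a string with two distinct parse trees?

Unambiguous

(Q is unreachable from F, so its rules don't affect L(F).) The reachable grammar is A → atom sep A | atom. Each atom is followed by either the separator (recurse) or end-of-string (stop) — no choice point.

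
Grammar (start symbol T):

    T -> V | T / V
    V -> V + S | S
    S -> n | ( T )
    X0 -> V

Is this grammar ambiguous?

Only T, V, S are reachable from T; ignoring the rest: The grammar is stratified — T handles '/' (left-recursive), V handles '+', S atoms. Each operator has a fixed associativity and precedence level, so every string has one parse.

Unambiguous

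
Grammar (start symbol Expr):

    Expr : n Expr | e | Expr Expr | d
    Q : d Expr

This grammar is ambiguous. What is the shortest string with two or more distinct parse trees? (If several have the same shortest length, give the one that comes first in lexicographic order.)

length 1: no string has ≥2 trees
length 2: no string has ≥2 trees
length 3: d d d has 2 parse trees

Two derivations of d d d:
  Expr ⇒ Expr Expr ⇒ Expr Expr Expr ⇒ d Expr Expr ⇒ d d Expr ⇒ d d d
  Expr ⇒ Expr Expr ⇒ d Expr ⇒ d Expr Expr ⇒ d d Expr ⇒ d d d

d d d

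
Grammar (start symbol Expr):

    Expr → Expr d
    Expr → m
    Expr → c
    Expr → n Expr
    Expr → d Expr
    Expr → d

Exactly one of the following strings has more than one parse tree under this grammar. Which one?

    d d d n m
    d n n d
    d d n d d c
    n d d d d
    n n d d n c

d d d n m: 1 tree
d n n d: 1 tree
d d n d d c: 1 tree
n d d d d: 15 trees
n n d d n c: 1 tree

n d d d d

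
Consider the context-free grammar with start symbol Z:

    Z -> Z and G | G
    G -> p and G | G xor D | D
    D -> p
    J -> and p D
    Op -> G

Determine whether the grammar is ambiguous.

Ambiguous

Witness: p and p

Derivation 1: Z ⇒ Z and G ⇒ G and G ⇒ D and G ⇒ p and G ⇒ p and D ⇒ p and p
Derivation 2: Z ⇒ G ⇒ p and G ⇒ p and D ⇒ p and p

Two distinct leftmost derivations for the same string.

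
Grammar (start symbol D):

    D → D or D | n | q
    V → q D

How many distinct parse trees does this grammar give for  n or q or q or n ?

5

Parse trees for n or q or q or n:
  [D [D n] or [D [D q] or [D [D q] or [D n]]]]
  [D [D n] or [D [D [D q] or [D q]] or [D n]]]
  [D [D [D n] or [D q]] or [D [D q] or [D n]]]
  [D [D [D n] or [D [D q] or [D q]]] or [D n]]
  [D [D [D [D n] or [D q]] or [D q]] or [D n]]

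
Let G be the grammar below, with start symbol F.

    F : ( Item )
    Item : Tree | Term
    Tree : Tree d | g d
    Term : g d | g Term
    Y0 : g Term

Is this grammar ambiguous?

Witness: ( g d )

Derivation 1: F ⇒ ( Item ) ⇒ ( Tree ) ⇒ ( g d )
Derivation 2: F ⇒ ( Item ) ⇒ ( Term ) ⇒ ( g d )

Two distinct leftmost derivations for the same string.

Ambiguous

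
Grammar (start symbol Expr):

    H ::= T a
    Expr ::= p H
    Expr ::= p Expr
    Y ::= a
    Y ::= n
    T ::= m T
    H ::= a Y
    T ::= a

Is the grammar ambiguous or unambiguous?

Witness: p a a

Derivation 1: Expr ⇒ p H ⇒ p T a ⇒ p a a
Derivation 2: Expr ⇒ p H ⇒ p a Y ⇒ p a a

Two distinct leftmost derivations for the same string.

Ambiguous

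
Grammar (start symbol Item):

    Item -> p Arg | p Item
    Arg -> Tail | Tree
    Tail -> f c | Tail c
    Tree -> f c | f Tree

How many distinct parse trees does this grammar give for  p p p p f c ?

Parse trees for p p p p f c:
  [Item p [Item p [Item p [Item p [Arg [Tail f c]]]]]]
  [Item p [Item p [Item p [Item p [Arg [Tree f c]]]]]]

2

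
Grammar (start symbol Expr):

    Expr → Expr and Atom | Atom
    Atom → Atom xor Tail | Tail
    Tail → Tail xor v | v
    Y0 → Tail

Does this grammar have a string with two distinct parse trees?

Ambiguous

Witness: v xor v

Derivation 1: Expr ⇒ Atom ⇒ Atom xor Tail ⇒ Tail xor Tail ⇒ v xor Tail ⇒ v xor v
Derivation 2: Expr ⇒ Atom ⇒ Tail ⇒ Tail xor v ⇒ v xor v

Two distinct leftmost derivations for the same string.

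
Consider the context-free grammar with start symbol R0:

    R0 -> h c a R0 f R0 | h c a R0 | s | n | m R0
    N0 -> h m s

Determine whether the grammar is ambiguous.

Ambiguous

Witness: h c a h c a n f n

Derivation 1: R0 ⇒ h c a R0 f R0 ⇒ h c a h c a R0 f R0 ⇒ h c a h c a n f R0 ⇒ h c a h c a n f n
Derivation 2: R0 ⇒ h c a R0 ⇒ h c a h c a R0 f R0 ⇒ h c a h c a n f R0 ⇒ h c a h c a n f n

Two distinct leftmost derivations for the same string.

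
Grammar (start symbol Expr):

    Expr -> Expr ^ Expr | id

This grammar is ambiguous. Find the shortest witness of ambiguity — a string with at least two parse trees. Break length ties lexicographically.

id ^ id ^ id

length 1: no string has ≥2 trees
length 3: no string has ≥2 trees
length 5: id ^ id ^ id has 2 parse trees

Two derivations of id ^ id ^ id:
  Expr ⇒ Expr ^ Expr ⇒ Expr ^ Expr ^ Expr ⇒ id ^ Expr ^ Expr ⇒ id ^ id ^ Expr ⇒ id ^ id ^ id
  Expr ⇒ Expr ^ Expr ⇒ id ^ Expr ⇒ id ^ Expr ^ Expr ⇒ id ^ id ^ Expr ⇒ id ^ id ^ id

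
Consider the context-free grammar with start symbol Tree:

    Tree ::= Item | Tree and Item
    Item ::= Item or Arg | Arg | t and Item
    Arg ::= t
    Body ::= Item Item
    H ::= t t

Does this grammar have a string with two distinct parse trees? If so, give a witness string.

Witness: t and t

Derivation 1: Tree ⇒ Item ⇒ t and Item ⇒ t and Arg ⇒ t and t
Derivation 2: Tree ⇒ Tree and Item ⇒ Item and Item ⇒ Arg and Item ⇒ t and Item ⇒ t and Arg ⇒ t and t

Two distinct leftmost derivations for the same string.

Ambiguous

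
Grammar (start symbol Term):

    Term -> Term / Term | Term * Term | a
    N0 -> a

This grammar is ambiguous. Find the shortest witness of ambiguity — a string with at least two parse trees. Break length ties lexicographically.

a * a * a

length 1: no string has ≥2 trees
length 3: no string has ≥2 trees
length 5: a * a * a has 2 parse trees

Two derivations of a * a * a:
  Term ⇒ Term * Term ⇒ Term * Term * Term ⇒ a * Term * Term ⇒ a * a * Term ⇒ a * a * a
  Term ⇒ Term * Term ⇒ a * Term ⇒ a * Term * Term ⇒ a * a * Term ⇒ a * a * a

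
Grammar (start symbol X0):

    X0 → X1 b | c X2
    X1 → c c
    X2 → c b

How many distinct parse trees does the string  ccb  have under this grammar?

2

Parse trees for ccb:
  [X0 [X1 c c] b]
  [X0 c [X2 c b]]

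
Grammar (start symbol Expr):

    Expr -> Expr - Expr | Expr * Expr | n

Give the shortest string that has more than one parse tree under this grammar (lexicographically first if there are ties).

n * n * n

length 1: no string has ≥2 trees
length 3: no string has ≥2 trees
length 5: n * n * n has 2 parse trees

Two derivations of n * n * n:
  Expr ⇒ Expr * Expr ⇒ Expr * Expr * Expr ⇒ n * Expr * Expr ⇒ n * n * Expr ⇒ n * n * n
  Expr ⇒ Expr * Expr ⇒ n * Expr ⇒ n * Expr * Expr ⇒ n * n * Expr ⇒ n * n * n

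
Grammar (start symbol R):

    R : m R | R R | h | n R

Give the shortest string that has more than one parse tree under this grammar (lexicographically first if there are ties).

h h h

length 1: no string has ≥2 trees
length 2: no string has ≥2 trees
length 3: h h h has 2 parse trees

Two derivations of h h h:
  R ⇒ R R ⇒ R R R ⇒ h R R ⇒ h h R ⇒ h h h
  R ⇒ R R ⇒ h R ⇒ h R R ⇒ h h R ⇒ h h h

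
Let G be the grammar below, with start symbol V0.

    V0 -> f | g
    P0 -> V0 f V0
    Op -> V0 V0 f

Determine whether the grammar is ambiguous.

Unambiguous

(P0, Op are unreachable from V0, so their rules don't affect L(V0).) Each reachable nonterminal has at most one production per leading terminal, and all productions are right-linear; the derivation is determined token-by-token.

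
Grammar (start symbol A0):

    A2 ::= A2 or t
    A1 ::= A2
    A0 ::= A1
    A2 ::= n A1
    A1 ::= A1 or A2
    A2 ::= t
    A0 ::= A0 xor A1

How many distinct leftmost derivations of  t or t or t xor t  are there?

4

Parse trees for t or t or t xor t:
  [A0 [A0 [A1 [A2 [A2 [A2 t] or t] or t]]] xor [A1 [A2 t]]]
  [A0 [A0 [A1 [A1 [A2 t]] or [A2 [A2 t] or t]]] xor [A1 [A2 t]]]
  [A0 [A0 [A1 [A1 [A2 [A2 t] or t]] or [A2 t]]] xor [A1 [A2 t]]]
  [A0 [A0 [A1 [A1 [A1 [A2 t]] or [A2 t]] or [A2 t]]] xor [A1 [A2 t]]]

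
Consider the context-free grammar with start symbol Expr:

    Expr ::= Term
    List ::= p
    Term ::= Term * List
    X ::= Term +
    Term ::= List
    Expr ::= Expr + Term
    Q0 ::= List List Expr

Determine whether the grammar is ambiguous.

Only Expr, Term, List are reachable from Expr; ignoring the rest: The grammar is stratified — Expr handles '+' (left-recursive), Term handles '*', List atoms. Each operator has a fixed associativity and precedence level, so every string has one parse.

Unambiguous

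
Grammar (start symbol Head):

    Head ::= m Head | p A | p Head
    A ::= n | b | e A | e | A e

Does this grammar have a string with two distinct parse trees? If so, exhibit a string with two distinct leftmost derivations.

Witness: p e e

Derivation 1: Head ⇒ p A ⇒ p e A ⇒ p e e
Derivation 2: Head ⇒ p A ⇒ p A e ⇒ p e e

Two distinct leftmost derivations for the same string.

Ambiguous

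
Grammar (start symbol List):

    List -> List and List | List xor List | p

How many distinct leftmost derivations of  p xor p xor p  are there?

2

Parse trees for p xor p xor p:
  [List [List p] xor [List [List p] xor [List p]]]
  [List [List [List p] xor [List p]] xor [List p]]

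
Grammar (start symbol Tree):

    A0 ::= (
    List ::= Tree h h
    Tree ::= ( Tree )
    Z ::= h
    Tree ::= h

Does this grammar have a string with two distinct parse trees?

Unambiguous

Only Tree is reachable from Tree; ignoring the rest: Each string is a nest of matched brackets around a single atom. An opening bracket forces the recursive rule; an atom forces the base rule.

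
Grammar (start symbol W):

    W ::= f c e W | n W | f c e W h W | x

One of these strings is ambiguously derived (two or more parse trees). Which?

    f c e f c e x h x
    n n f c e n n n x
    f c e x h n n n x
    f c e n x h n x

f c e f c e x h x: 2 trees
n n f c e n n n x: 1 tree
f c e x h n n n x: 1 tree
f c e n x h n x: 1 tree

f c e f c e x h x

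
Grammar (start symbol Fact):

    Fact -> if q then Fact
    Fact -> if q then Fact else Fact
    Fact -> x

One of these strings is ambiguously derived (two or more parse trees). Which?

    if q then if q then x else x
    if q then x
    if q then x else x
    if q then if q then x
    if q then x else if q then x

if q then if q then x else x: 2 trees
if q then x: 1 tree
if q then x else x: 1 tree
if q then if q then x: 1 tree
if q then x else if q then x: 1 tree

if q then if q then x else x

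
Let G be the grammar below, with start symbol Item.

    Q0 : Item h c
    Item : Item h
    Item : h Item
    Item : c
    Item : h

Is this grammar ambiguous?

Ambiguous

Witness: h h

Derivation 1: Item ⇒ Item h ⇒ h h
Derivation 2: Item ⇒ h Item ⇒ h h

Two distinct leftmost derivations for the same string.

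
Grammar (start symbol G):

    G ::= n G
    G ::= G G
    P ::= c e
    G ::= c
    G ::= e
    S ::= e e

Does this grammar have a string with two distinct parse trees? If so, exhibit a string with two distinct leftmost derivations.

Witness: c c c

Derivation 1: G ⇒ G G ⇒ G G G ⇒ c G G ⇒ c c G ⇒ c c c
Derivation 2: G ⇒ G G ⇒ c G ⇒ c G G ⇒ c c G ⇒ c c c

Two distinct leftmost derivations for the same string.

Ambiguous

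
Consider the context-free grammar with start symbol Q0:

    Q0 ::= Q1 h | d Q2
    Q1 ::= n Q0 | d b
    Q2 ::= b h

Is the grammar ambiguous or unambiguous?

Witness: d b h

Derivation 1: Q0 ⇒ Q1 h ⇒ d b h
Derivation 2: Q0 ⇒ d Q2 ⇒ d b h

Two distinct leftmost derivations for the same string.

Ambiguous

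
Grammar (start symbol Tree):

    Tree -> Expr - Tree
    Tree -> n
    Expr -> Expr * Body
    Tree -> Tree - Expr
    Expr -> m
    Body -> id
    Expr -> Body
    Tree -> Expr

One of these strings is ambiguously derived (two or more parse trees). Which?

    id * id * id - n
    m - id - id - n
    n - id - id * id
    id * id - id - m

id * id - id - m

id * id * id - n: 1 tree
m - id - id - n: 1 tree
n - id - id * id: 1 tree
id * id - id - m: 4 trees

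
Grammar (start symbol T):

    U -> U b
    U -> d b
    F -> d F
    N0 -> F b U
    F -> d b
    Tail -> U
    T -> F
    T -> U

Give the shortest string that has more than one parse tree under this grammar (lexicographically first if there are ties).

d b

length 2: d b has 2 parse trees

Two derivations of d b:
  T ⇒ F ⇒ d b
  T ⇒ U ⇒ d b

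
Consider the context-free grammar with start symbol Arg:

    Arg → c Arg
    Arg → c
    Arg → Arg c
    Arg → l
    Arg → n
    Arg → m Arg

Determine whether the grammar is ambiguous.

Ambiguous

Witness: c c

Derivation 1: Arg ⇒ c Arg ⇒ c c
Derivation 2: Arg ⇒ Arg c ⇒ c c

Two distinct leftmost derivations for the same string.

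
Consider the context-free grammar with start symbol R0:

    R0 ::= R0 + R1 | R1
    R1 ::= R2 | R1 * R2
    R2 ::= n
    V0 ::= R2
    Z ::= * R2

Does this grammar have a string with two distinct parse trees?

(V0, Z are unreachable from R0, so their rules don't affect L(R0).) The grammar is stratified — R0 handles '+' (left-recursive), R1 handles '*', R2 atoms. Each operator has a fixed associativity and precedence level, so every string has one parse.

Unambiguous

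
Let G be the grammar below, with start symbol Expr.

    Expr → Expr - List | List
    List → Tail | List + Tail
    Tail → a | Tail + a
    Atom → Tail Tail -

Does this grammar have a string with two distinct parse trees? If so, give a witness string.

Witness: a + a

Derivation 1: Expr ⇒ List ⇒ Tail ⇒ Tail + a ⇒ a + a
Derivation 2: Expr ⇒ List ⇒ List + Tail ⇒ Tail + Tail ⇒ a + Tail ⇒ a + a

Two distinct leftmost derivations for the same string.

Ambiguous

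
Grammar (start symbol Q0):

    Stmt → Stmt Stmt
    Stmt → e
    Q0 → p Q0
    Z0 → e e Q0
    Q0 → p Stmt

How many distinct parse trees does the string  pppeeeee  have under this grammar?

Parse trees for pppeeeee (showing first 6 of 14):
  [Q0 p [Q0 p [Q0 p [Stmt [Stmt e] [Stmt [Stmt e] [Stmt [Stmt e] [Stmt [Stmt e] [Stmt e]]]]]]]]
  [Q0 p [Q0 p [Q0 p [Stmt [Stmt e] [Stmt [Stmt e] [Stmt [Stmt [Stmt e] [Stmt e]] [Stmt e]]]]]]]
  [Q0 p [Q0 p [Q0 p [Stmt [Stmt e] [Stmt [Stmt [Stmt e] [Stmt e]] [Stmt [Stmt e] [Stmt e]]]]]]]
  [Q0 p [Q0 p [Q0 p [Stmt [Stmt e] [Stmt [Stmt [Stmt e] [Stmt [Stmt e] [Stmt e]]] [Stmt e]]]]]]
  [Q0 p [Q0 p [Q0 p [Stmt [Stmt e] [Stmt [Stmt [Stmt [Stmt e] [Stmt e]] [Stmt e]] [Stmt e]]]]]]
  [Q0 p [Q0 p [Q0 p [Stmt [Stmt [Stmt e] [Stmt e]] [Stmt [Stmt e] [Stmt [Stmt e] [Stmt e]]]]]]]

14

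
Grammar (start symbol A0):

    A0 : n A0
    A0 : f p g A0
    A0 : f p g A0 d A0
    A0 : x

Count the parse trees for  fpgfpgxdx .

Parse trees for fpgfpgxdx:
  [A0 f p g [A0 f p g [A0 x] d [A0 x]]]
  [A0 f p g [A0 f p g [A0 x]] d [A0 x]]

2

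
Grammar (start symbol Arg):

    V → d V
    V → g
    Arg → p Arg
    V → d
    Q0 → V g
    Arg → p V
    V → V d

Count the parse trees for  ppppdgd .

Parse trees for ppppdgd:
  [Arg p [Arg p [Arg p [Arg p [V d [V [V g] d]]]]]]
  [Arg p [Arg p [Arg p [Arg p [V [V d [V g]] d]]]]]

2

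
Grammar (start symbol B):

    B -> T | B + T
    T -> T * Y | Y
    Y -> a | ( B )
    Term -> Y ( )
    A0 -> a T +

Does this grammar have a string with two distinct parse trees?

Unambiguous

Only B, T, Y are reachable from B; ignoring the rest: This is a standard precedence ladder (B over T over Y), with each level left-recursive on its own operator ('+' at B, '*' at T). That structure is LR(1), hence unambiguous.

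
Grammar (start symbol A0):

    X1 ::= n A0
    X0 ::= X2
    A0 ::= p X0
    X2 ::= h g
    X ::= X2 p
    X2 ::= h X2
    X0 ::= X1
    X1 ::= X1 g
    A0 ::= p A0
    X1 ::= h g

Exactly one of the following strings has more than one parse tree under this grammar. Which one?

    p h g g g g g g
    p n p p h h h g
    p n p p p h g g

p n p p p h g g

p h g g g g g g: 1 tree
p n p p h h h g: 1 tree
p n p p p h g g: 3 trees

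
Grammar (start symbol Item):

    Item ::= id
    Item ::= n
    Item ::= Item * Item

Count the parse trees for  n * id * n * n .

5

Parse trees for n * id * n * n:
  [Item [Item n] * [Item [Item id] * [Item [Item n] * [Item n]]]]
  [Item [Item n] * [Item [Item [Item id] * [Item n]] * [Item n]]]
  [Item [Item [Item n] * [Item id]] * [Item [Item n] * [Item n]]]
  [Item [Item [Item n] * [Item [Item id] * [Item n]]] * [Item n]]
  [Item [Item [Item [Item n] * [Item id]] * [Item n]] * [Item n]]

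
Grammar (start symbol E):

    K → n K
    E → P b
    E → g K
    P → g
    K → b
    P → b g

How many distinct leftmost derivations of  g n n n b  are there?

1

Parse trees for g n n n b:
  [E g [K n [K n [K n [K b]]]]]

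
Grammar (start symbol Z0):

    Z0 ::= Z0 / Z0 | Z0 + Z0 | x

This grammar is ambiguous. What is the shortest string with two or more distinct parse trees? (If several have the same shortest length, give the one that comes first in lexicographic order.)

x + x + x

length 1: no string has ≥2 trees
length 3: no string has ≥2 trees
length 5: x + x + x has 2 parse trees

Two derivations of x + x + x:
  Z0 ⇒ Z0 + Z0 ⇒ Z0 + Z0 + Z0 ⇒ x + Z0 + Z0 ⇒ x + x + Z0 ⇒ x + x + x
  Z0 ⇒ Z0 + Z0 ⇒ x + Z0 ⇒ x + Z0 + Z0 ⇒ x + x + Z0 ⇒ x + x + x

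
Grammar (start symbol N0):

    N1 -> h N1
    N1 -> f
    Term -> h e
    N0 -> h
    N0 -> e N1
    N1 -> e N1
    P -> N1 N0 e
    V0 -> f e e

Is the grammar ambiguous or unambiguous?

Only N0, N1 are reachable from N0; ignoring the rest: Each reachable nonterminal has at most one production per leading terminal, and all productions are right-linear; the derivation is determined token-by-token.

Unambiguous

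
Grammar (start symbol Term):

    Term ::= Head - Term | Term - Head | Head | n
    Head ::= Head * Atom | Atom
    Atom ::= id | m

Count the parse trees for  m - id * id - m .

4

Parse trees for m - id * id - m:
  [Term [Head [Atom m]] - [Term [Head [Head [Atom id]] * [Atom id]] - [Term [Head [Atom m]]]]]
  [Term [Head [Atom m]] - [Term [Term [Head [Head [Atom id]] * [Atom id]]] - [Head [Atom m]]]]
  [Term [Term [Head [Atom m]] - [Term [Head [Head [Atom id]] * [Atom id]]]] - [Head [Atom m]]]
  [Term [Term [Term [Head [Atom m]]] - [Head [Head [Atom id]] * [Atom id]]] - [Head [Atom m]]]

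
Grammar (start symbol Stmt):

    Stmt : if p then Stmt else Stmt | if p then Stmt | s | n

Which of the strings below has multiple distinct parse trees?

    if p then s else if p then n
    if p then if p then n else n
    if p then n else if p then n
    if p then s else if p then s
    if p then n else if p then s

if p then if p then n else n

if p then s else if p then n: 1 tree
if p then if p then n else n: 2 trees
if p then n else if p then n: 1 tree
if p then s else if p then s: 1 tree
if p then n else if p then s: 1 tree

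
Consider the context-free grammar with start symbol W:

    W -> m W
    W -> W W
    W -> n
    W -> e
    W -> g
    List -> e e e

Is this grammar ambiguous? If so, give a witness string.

Ambiguous

Witness: e e e

Derivation 1: W ⇒ W W ⇒ W W W ⇒ e W W ⇒ e e W ⇒ e e e
Derivation 2: W ⇒ W W ⇒ e W ⇒ e W W ⇒ e e W ⇒ e e e

Two distinct leftmost derivations for the same string.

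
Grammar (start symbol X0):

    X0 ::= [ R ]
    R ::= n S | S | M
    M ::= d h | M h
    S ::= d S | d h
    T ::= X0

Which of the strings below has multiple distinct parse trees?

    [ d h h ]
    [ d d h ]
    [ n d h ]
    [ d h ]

[ d h ]

[ d h h ]: 1 tree
[ d d h ]: 1 tree
[ n d h ]: 1 tree
[ d h ]: 2 trees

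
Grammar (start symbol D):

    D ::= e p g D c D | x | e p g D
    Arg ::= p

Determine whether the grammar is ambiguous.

Witness: e p g e p g x c x

Derivation 1: D ⇒ e p g D c D ⇒ e p g e p g D c D ⇒ e p g e p g x c D ⇒ e p g e p g x c x
Derivation 2: D ⇒ e p g D ⇒ e p g e p g D c D ⇒ e p g e p g x c D ⇒ e p g e p g x c x

Two distinct leftmost derivations for the same string.

Ambiguous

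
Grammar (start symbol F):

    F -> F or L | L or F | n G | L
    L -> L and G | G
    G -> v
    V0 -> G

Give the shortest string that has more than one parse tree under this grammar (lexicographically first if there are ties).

length 1: no string has ≥2 trees
length 2: no string has ≥2 trees
length 3: v or v has 2 parse trees

Two derivations of v or v:
  F ⇒ F or L ⇒ L or L ⇒ G or L ⇒ v or L ⇒ v or G ⇒ v or v
  F ⇒ L or F ⇒ G or F ⇒ v or F ⇒ v or L ⇒ v or G ⇒ v or v

v or v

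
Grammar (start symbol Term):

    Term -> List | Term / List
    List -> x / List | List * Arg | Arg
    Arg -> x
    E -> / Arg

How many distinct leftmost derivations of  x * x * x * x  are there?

1

Parse trees for x * x * x * x:
  [Term [List [List [List [List [Arg x]] * [Arg x]] * [Arg x]] * [Arg x]]]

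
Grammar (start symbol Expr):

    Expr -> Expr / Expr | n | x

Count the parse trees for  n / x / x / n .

5

Parse trees for n / x / x / n:
  [Expr [Expr n] / [Expr [Expr x] / [Expr [Expr x] / [Expr n]]]]
  [Expr [Expr n] / [Expr [Expr [Expr x] / [Expr x]] / [Expr n]]]
  [Expr [Expr [Expr n] / [Expr x]] / [Expr [Expr x] / [Expr n]]]
  [Expr [Expr [Expr n] / [Expr [Expr x] / [Expr x]]] / [Expr n]]
  [Expr [Expr [Expr [Expr n] / [Expr x]] / [Expr x]] / [Expr n]]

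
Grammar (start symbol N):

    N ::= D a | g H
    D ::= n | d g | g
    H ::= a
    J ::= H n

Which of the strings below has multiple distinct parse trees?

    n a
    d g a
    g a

g a

n a: 1 tree
d g a: 1 tree
g a: 2 trees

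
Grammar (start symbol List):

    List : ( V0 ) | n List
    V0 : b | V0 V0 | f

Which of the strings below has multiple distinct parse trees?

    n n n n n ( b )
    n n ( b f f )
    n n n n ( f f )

n n n n n ( b ): 1 tree
n n ( b f f ): 2 trees
n n n n ( f f ): 1 tree

n n ( b f f )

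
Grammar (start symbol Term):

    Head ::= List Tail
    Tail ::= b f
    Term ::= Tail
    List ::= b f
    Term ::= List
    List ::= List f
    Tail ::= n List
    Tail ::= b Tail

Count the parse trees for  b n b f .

1

Parse trees for b n b f:
  [Term [Tail b [Tail n [List b f]]]]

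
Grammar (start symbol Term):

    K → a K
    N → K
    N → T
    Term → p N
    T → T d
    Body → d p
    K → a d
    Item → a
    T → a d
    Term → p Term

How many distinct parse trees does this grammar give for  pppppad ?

2

Parse trees for pppppad:
  [Term p [Term p [Term p [Term p [Term p [N [K a d]]]]]]]
  [Term p [Term p [Term p [Term p [Term p [N [T a d]]]]]]]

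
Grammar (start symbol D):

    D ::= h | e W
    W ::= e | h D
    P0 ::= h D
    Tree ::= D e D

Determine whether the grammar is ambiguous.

(P0, Tree are unreachable from D, so their rules don't affect L(D).) Each reachable nonterminal has at most one production per leading terminal, and all productions are right-linear; the derivation is determined token-by-token.

Unambiguous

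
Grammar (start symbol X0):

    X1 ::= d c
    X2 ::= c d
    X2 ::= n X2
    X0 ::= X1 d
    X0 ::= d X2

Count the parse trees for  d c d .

2

Parse trees for d c d:
  [X0 [X1 d c] d]
  [X0 d [X2 c d]]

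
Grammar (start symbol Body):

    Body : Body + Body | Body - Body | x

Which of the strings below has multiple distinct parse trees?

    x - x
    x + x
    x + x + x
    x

x + x + x

x - x: 1 tree
x + x: 1 tree
x + x + x: 2 trees
x: 1 tree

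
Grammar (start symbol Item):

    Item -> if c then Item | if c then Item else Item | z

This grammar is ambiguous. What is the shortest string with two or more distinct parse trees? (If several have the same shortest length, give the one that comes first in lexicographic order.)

length 1: no string has ≥2 trees
length 4: no string has ≥2 trees
length 6: no string has ≥2 trees
length 7: no string has ≥2 trees
length 9: if c then if c then z else z has 2 parse trees

Two derivations of if c then if c then z else z:
  Item ⇒ if c then Item ⇒ if c then if c then Item else Item ⇒ if c then if c then z else Item ⇒ if c then if c then z else z
  Item ⇒ if c then Item else Item ⇒ if c then if c then Item else Item ⇒ if c then if c then z else Item ⇒ if c then if c then z else z

if c then if c then z else z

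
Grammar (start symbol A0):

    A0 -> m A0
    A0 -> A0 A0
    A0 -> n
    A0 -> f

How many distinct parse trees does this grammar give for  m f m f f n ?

Parse trees for m f m f f n (showing first 6 of 23):
  [A0 m [A0 [A0 f] [A0 m [A0 [A0 f] [A0 [A0 f] [A0 n]]]]]]
  [A0 m [A0 [A0 f] [A0 m [A0 [A0 [A0 f] [A0 f]] [A0 n]]]]]
  [A0 m [A0 [A0 f] [A0 [A0 m [A0 f]] [A0 [A0 f] [A0 n]]]]]
  [A0 m [A0 [A0 f] [A0 [A0 m [A0 [A0 f] [A0 f]]] [A0 n]]]]
  [A0 m [A0 [A0 f] [A0 [A0 [A0 m [A0 f]] [A0 f]] [A0 n]]]]
  [A0 m [A0 [A0 [A0 f] [A0 m [A0 f]]] [A0 [A0 f] [A0 n]]]]

23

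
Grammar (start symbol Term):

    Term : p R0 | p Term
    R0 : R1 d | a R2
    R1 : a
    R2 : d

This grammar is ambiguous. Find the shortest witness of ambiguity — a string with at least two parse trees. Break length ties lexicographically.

p a d

length 3: p a d has 2 parse trees

Two derivations of p a d:
  Term ⇒ p R0 ⇒ p R1 d ⇒ p a d
  Term ⇒ p R0 ⇒ p a R2 ⇒ p a d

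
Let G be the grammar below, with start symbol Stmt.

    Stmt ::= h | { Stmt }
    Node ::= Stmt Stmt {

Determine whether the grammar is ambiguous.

Unambiguous

Only Stmt is reachable from Stmt; ignoring the rest: L(Stmt) is { openⁿ atom closeⁿ : n ≥ 0 }. The bracket depth fixes n, and the derivation is forced at every step.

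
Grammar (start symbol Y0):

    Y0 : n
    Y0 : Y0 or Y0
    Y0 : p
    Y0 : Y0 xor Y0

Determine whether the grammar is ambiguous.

Ambiguous

Witness: n or n or n

Derivation 1: Y0 ⇒ Y0 or Y0 ⇒ n or Y0 ⇒ n or Y0 or Y0 ⇒ n or n or Y0 ⇒ n or n or n
Derivation 2: Y0 ⇒ Y0 or Y0 ⇒ Y0 or Y0 or Y0 ⇒ n or Y0 or Y0 ⇒ n or n or Y0 ⇒ n or n or n

Two distinct leftmost derivations for the same string.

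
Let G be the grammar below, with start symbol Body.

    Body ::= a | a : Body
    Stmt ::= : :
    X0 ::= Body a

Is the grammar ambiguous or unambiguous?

Unambiguous

Only Body is reachable from Body; ignoring the rest: Right-recursive list with a separator: after each atom, whether the separator follows determines the rule. One parse per string.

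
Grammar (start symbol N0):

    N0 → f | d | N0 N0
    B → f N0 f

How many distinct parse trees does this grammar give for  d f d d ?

5

Parse trees for d f d d:
  [N0 [N0 d] [N0 [N0 f] [N0 [N0 d] [N0 d]]]]
  [N0 [N0 d] [N0 [N0 [N0 f] [N0 d]] [N0 d]]]
  [N0 [N0 [N0 d] [N0 f]] [N0 [N0 d] [N0 d]]]
  [N0 [N0 [N0 d] [N0 [N0 f] [N0 d]]] [N0 d]]
  [N0 [N0 [N0 [N0 d] [N0 f]] [N0 d]] [N0 d]]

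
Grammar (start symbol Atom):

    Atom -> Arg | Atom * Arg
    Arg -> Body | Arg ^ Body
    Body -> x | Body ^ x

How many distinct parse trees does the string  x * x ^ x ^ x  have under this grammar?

Parse trees for x * x ^ x ^ x:
  [Atom [Atom [Arg [Body x]]] * [Arg [Body [Body [Body x] ^ x] ^ x]]]
  [Atom [Atom [Arg [Body x]]] * [Arg [Arg [Body x]] ^ [Body [Body x] ^ x]]]
  [Atom [Atom [Arg [Body x]]] * [Arg [Arg [Body [Body x] ^ x]] ^ [Body x]]]
  [Atom [Atom [Arg [Body x]]] * [Arg [Arg [Arg [Body x]] ^ [Body x]] ^ [Body x]]]

4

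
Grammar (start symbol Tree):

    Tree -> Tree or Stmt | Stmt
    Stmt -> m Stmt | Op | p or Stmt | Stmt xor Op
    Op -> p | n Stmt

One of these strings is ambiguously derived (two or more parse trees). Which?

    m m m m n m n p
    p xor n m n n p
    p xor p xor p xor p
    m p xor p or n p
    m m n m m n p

m m m m n m n p: 1 tree
p xor n m n n p: 1 tree
p xor p xor p xor p: 1 tree
m p xor p or n p: 2 trees
m m n m m n p: 1 tree

m p xor p or n p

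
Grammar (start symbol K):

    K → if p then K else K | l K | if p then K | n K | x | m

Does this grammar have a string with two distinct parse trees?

Ambiguous

Witness: if p then if p then m else m

Derivation 1: K ⇒ if p then K else K ⇒ if p then if p then K else K ⇒ if p then if p then m else K ⇒ if p then if p then m else m
Derivation 2: K ⇒ if p then K ⇒ if p then if p then K else K ⇒ if p then if p then m else K ⇒ if p then if p then m else m

Two distinct leftmost derivations for the same string.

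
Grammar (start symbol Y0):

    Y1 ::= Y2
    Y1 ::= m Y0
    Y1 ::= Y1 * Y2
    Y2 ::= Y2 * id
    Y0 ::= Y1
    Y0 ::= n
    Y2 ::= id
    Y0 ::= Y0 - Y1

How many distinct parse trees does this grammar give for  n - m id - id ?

Parse trees for n - m id - id:
  [Y0 [Y0 n] - [Y1 m [Y0 [Y0 [Y1 [Y2 id]]] - [Y1 [Y2 id]]]]]
  [Y0 [Y0 [Y0 n] - [Y1 m [Y0 [Y1 [Y2 id]]]]] - [Y1 [Y2 id]]]

2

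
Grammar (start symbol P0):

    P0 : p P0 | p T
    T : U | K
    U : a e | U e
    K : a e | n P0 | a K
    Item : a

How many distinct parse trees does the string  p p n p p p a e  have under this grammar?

2

Parse trees for p p n p p p a e:
  [P0 p [P0 p [T [K n [P0 p [P0 p [P0 p [T [U a e]]]]]]]]]
  [P0 p [P0 p [T [K n [P0 p [P0 p [P0 p [T [K a e]]]]]]]]]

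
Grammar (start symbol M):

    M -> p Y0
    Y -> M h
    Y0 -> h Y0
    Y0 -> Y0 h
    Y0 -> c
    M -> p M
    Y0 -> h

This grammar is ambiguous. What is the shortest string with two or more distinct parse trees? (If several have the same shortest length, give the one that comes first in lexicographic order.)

p h h

length 2: no string has ≥2 trees
length 3: p h h has 2 parse trees

Two derivations of p h h:
  M ⇒ p Y0 ⇒ p h Y0 ⇒ p h h
  M ⇒ p Y0 ⇒ p Y0 h ⇒ p h h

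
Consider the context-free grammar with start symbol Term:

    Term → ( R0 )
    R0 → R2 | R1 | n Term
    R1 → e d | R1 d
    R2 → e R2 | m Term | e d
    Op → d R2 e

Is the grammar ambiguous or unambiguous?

Ambiguous

Witness: ( e d )

Derivation 1: Term ⇒ ( R0 ) ⇒ ( R2 ) ⇒ ( e d )
Derivation 2: Term ⇒ ( R0 ) ⇒ ( R1 ) ⇒ ( e d )

Two distinct leftmost derivations for the same string.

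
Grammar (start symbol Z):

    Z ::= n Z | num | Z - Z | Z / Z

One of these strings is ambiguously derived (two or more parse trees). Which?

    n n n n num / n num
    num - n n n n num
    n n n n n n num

n n n n num / n num: 5 trees
num - n n n n num: 1 tree
n n n n n n num: 1 tree

n n n n num / n num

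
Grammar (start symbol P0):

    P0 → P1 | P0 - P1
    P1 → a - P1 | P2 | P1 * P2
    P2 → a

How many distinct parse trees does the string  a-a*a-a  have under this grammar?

3

Parse trees for a-a*a-a:
  [P0 [P0 [P1 a - [P1 [P1 [P2 a]] * [P2 a]]]] - [P1 [P2 a]]]
  [P0 [P0 [P1 [P1 a - [P1 [P2 a]]] * [P2 a]]] - [P1 [P2 a]]]
  [P0 [P0 [P0 [P1 [P2 a]]] - [P1 [P1 [P2 a]] * [P2 a]]] - [P1 [P2 a]]]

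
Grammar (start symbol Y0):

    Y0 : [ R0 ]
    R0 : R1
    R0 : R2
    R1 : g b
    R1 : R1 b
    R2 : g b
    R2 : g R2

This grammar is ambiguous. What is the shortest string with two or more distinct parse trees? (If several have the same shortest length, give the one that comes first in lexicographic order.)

length 4: [ g b ] has 2 parse trees

Two derivations of [ g b ]:
  Y0 ⇒ [ R0 ] ⇒ [ R1 ] ⇒ [ g b ]
  Y0 ⇒ [ R0 ] ⇒ [ R2 ] ⇒ [ g b ]

[ g b ]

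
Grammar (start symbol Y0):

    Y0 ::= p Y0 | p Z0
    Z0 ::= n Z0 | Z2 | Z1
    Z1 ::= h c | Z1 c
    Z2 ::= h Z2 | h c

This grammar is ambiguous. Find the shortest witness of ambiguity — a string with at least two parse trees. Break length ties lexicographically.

p h c

length 3: p h c has 2 parse trees

Two derivations of p h c:
  Y0 ⇒ p Z0 ⇒ p Z2 ⇒ p h c
  Y0 ⇒ p Z0 ⇒ p Z1 ⇒ p h c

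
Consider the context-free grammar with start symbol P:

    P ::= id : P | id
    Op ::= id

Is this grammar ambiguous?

(Op is unreachable from P, so its rules don't affect L(P).) Right-recursive list with a separator: after each atom, whether the separator follows determines the rule. One parse per string.

Unambiguous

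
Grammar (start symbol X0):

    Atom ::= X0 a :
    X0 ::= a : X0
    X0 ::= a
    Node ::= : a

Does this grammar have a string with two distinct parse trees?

(Node, Atom are unreachable from X0, so their rules don't affect L(X0).) Right-recursive list with a separator: after each atom, whether the separator follows determines the rule. One parse per string.

Unambiguous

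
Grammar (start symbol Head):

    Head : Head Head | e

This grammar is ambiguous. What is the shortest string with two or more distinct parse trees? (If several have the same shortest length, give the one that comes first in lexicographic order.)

e e e

length 1: no string has ≥2 trees
length 2: no string has ≥2 trees
length 3: e e e has 2 parse trees

Two derivations of e e e:
  Head ⇒ Head Head ⇒ Head Head Head ⇒ e Head Head ⇒ e e Head ⇒ e e e
  Head ⇒ Head Head ⇒ e Head ⇒ e Head Head ⇒ e e Head ⇒ e e e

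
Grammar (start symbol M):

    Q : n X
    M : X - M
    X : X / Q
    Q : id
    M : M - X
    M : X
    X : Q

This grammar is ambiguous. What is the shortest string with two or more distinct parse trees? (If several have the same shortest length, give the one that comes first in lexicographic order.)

id - id

length 1: no string has ≥2 trees
length 2: no string has ≥2 trees
length 3: id - id has 2 parse trees

Two derivations of id - id:
  M ⇒ X - M ⇒ Q - M ⇒ id - M ⇒ id - X ⇒ id - Q ⇒ id - id
  M ⇒ M - X ⇒ X - X ⇒ Q - X ⇒ id - X ⇒ id - Q ⇒ id - id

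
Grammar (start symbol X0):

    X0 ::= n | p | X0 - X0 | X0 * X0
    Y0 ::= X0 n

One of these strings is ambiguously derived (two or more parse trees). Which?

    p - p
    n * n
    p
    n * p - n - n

p - p: 1 tree
n * n: 1 tree
p: 1 tree
n * p - n - n: 5 trees

n * p - n - n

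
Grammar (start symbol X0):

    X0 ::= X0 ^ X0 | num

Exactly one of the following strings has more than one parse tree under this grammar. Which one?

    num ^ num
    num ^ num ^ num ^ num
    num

num ^ num ^ num ^ num

num ^ num: 1 tree
num ^ num ^ num ^ num: 5 trees
num: 1 tree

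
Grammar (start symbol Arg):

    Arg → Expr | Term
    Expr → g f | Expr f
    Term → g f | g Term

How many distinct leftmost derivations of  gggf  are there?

Parse trees for gggf:
  [Arg [Term g [Term g [Term g f]]]]

1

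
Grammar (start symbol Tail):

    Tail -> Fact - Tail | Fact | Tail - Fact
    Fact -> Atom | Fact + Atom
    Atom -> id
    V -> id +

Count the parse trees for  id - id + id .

Parse trees for id - id + id:
  [Tail [Fact [Atom id]] - [Tail [Fact [Fact [Atom id]] + [Atom id]]]]
  [Tail [Tail [Fact [Atom id]]] - [Fact [Fact [Atom id]] + [Atom id]]]

2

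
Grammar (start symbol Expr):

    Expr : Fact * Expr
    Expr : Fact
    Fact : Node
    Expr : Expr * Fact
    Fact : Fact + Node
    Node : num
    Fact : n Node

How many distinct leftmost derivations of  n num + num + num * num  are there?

Parse trees for n num + num + num * num:
  [Expr [Fact [Fact [Fact n [Node num]] + [Node num]] + [Node num]] * [Expr [Fact [Node num]]]]
  [Expr [Expr [Fact [Fact [Fact n [Node num]] + [Node num]] + [Node num]]] * [Fact [Node num]]]

2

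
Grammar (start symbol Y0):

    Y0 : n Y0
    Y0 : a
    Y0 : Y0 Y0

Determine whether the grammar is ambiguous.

Witness: a a a

Derivation 1: Y0 ⇒ Y0 Y0 ⇒ a Y0 ⇒ a Y0 Y0 ⇒ a a Y0 ⇒ a a a
Derivation 2: Y0 ⇒ Y0 Y0 ⇒ Y0 Y0 Y0 ⇒ a Y0 Y0 ⇒ a a Y0 ⇒ a a a

Two distinct leftmost derivations for the same string.

Ambiguous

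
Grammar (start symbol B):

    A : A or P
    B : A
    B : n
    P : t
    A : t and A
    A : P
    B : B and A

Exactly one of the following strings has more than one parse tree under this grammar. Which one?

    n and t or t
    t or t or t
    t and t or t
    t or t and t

n and t or t: 1 tree
t or t or t: 1 tree
t and t or t: 3 trees
t or t and t: 1 tree

t and t or t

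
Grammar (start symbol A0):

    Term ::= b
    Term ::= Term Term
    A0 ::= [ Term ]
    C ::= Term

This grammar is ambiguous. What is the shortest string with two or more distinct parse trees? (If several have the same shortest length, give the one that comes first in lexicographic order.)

[ b b b ]

length 3: no string has ≥2 trees
length 4: no string has ≥2 trees
length 5: [ b b b ] has 2 parse trees

Two derivations of [ b b b ]:
  A0 ⇒ [ Term ] ⇒ [ Term Term ] ⇒ [ b Term ] ⇒ [ b Term Term ] ⇒ [ b b Term ] ⇒ [ b b b ]
  A0 ⇒ [ Term ] ⇒ [ Term Term ] ⇒ [ Term Term Term ] ⇒ [ b Term Term ] ⇒ [ b b Term ] ⇒ [ b b b ]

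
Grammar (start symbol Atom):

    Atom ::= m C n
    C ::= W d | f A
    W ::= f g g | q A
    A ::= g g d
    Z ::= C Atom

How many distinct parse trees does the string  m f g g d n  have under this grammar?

Parse trees for m f g g d n:
  [Atom m [C [W f g g] d] n]
  [Atom m [C f [A g g d]] n]

2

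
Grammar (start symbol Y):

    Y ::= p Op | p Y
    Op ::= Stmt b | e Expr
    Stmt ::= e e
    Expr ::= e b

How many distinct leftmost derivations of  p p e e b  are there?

2

Parse trees for p p e e b:
  [Y p [Y p [Op [Stmt e e] b]]]
  [Y p [Y p [Op e [Expr e b]]]]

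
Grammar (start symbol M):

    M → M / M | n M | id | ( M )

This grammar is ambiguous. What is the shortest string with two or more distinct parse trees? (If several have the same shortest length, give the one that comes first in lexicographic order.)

n id / id

length 1: no string has ≥2 trees
length 2: no string has ≥2 trees
length 3: no string has ≥2 trees
length 4: n id / id has 2 parse trees

Two derivations of n id / id:
  M ⇒ M / M ⇒ n M / M ⇒ n id / M ⇒ n id / id
  M ⇒ n M ⇒ n M / M ⇒ n id / M ⇒ n id / id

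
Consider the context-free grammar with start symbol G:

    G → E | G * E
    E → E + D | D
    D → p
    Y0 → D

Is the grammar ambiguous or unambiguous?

Unambiguous

(Y0 is unreachable from G, so its rules don't affect L(G).) The grammar is stratified — G handles '*' (left-recursive), E handles '+', D atoms. Each operator has a fixed associativity and precedence level, so every string has one parse.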